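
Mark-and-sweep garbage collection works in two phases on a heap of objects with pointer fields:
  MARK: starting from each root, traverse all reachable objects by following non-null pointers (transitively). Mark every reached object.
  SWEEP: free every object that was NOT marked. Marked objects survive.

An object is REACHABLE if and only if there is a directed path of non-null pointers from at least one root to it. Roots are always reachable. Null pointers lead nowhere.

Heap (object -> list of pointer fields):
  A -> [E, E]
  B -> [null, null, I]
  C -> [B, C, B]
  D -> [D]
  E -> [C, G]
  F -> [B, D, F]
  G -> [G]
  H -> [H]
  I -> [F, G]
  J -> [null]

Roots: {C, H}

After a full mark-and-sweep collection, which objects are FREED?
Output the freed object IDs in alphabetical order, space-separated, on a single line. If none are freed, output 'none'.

Roots: C H
Mark C: refs=B C B, marked=C
Mark H: refs=H, marked=C H
Mark B: refs=null null I, marked=B C H
Mark I: refs=F G, marked=B C H I
Mark F: refs=B D F, marked=B C F H I
Mark G: refs=G, marked=B C F G H I
Mark D: refs=D, marked=B C D F G H I
Unmarked (collected): A E J

Answer: A E J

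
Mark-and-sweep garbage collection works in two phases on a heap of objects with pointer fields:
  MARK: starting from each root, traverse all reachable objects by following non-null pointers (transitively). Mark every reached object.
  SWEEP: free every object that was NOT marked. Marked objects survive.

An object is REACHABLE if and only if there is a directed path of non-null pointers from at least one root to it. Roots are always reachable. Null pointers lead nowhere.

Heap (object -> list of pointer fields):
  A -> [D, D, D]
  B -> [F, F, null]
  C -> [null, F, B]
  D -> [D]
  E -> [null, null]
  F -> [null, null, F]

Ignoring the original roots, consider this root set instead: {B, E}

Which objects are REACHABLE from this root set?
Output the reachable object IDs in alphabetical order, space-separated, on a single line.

Roots: B E
Mark B: refs=F F null, marked=B
Mark E: refs=null null, marked=B E
Mark F: refs=null null F, marked=B E F
Unmarked (collected): A C D

Answer: B E F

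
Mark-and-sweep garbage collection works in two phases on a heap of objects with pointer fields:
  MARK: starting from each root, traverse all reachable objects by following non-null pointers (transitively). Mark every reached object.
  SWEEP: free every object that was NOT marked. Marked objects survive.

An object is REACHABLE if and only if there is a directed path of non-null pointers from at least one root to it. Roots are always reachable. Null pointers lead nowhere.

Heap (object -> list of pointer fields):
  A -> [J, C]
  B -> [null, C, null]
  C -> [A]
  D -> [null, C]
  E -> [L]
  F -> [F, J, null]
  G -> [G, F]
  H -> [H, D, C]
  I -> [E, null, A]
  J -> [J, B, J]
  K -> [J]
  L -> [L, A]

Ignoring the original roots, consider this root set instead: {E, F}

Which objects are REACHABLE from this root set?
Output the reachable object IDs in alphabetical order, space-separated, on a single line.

Roots: E F
Mark E: refs=L, marked=E
Mark F: refs=F J null, marked=E F
Mark L: refs=L A, marked=E F L
Mark J: refs=J B J, marked=E F J L
Mark A: refs=J C, marked=A E F J L
Mark B: refs=null C null, marked=A B E F J L
Mark C: refs=A, marked=A B C E F J L
Unmarked (collected): D G H I K

Answer: A B C E F J L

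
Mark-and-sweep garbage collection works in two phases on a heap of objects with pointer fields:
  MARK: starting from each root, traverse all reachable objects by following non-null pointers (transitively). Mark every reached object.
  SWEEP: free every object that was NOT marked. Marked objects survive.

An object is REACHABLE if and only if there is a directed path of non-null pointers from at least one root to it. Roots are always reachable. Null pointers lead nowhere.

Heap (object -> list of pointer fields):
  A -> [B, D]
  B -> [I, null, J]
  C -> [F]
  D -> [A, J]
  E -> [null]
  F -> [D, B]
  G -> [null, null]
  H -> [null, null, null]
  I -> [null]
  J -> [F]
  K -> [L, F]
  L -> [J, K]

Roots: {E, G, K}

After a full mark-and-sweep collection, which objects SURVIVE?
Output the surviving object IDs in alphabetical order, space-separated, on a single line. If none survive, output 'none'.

Answer: A B D E F G I J K L

Derivation:
Roots: E G K
Mark E: refs=null, marked=E
Mark G: refs=null null, marked=E G
Mark K: refs=L F, marked=E G K
Mark L: refs=J K, marked=E G K L
Mark F: refs=D B, marked=E F G K L
Mark J: refs=F, marked=E F G J K L
Mark D: refs=A J, marked=D E F G J K L
Mark B: refs=I null J, marked=B D E F G J K L
Mark A: refs=B D, marked=A B D E F G J K L
Mark I: refs=null, marked=A B D E F G I J K L
Unmarked (collected): C H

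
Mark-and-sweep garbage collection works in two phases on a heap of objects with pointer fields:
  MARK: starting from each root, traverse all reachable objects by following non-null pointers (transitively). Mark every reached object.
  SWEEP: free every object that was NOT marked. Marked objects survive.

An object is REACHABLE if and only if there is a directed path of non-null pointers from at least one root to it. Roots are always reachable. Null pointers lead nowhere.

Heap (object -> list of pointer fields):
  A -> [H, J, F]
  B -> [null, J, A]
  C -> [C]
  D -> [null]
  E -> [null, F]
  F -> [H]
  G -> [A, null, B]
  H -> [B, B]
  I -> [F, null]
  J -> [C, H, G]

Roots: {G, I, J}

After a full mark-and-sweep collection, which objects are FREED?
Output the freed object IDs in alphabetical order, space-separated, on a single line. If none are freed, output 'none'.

Roots: G I J
Mark G: refs=A null B, marked=G
Mark I: refs=F null, marked=G I
Mark J: refs=C H G, marked=G I J
Mark A: refs=H J F, marked=A G I J
Mark B: refs=null J A, marked=A B G I J
Mark F: refs=H, marked=A B F G I J
Mark C: refs=C, marked=A B C F G I J
Mark H: refs=B B, marked=A B C F G H I J
Unmarked (collected): D E

Answer: D E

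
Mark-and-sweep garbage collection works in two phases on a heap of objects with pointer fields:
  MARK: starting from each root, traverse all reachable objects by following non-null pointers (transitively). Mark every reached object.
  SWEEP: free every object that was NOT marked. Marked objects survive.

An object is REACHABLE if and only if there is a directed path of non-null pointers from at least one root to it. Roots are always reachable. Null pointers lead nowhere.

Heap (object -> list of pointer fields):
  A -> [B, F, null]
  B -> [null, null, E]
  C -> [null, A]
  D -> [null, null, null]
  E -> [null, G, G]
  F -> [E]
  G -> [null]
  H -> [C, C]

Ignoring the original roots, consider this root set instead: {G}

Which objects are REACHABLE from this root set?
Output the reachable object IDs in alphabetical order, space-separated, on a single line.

Answer: G

Derivation:
Roots: G
Mark G: refs=null, marked=G
Unmarked (collected): A B C D E F H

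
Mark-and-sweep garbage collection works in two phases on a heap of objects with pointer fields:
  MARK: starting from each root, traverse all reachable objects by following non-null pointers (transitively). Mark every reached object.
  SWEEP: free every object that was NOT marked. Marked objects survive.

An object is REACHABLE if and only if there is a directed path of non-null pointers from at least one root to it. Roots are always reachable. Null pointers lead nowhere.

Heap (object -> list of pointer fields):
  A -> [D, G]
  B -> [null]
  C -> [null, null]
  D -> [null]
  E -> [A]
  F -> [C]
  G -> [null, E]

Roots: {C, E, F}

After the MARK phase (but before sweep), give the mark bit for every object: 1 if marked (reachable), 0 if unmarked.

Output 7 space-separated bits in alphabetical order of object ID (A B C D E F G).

Answer: 1 0 1 1 1 1 1

Derivation:
Roots: C E F
Mark C: refs=null null, marked=C
Mark E: refs=A, marked=C E
Mark F: refs=C, marked=C E F
Mark A: refs=D G, marked=A C E F
Mark D: refs=null, marked=A C D E F
Mark G: refs=null E, marked=A C D E F G
Unmarked (collected): B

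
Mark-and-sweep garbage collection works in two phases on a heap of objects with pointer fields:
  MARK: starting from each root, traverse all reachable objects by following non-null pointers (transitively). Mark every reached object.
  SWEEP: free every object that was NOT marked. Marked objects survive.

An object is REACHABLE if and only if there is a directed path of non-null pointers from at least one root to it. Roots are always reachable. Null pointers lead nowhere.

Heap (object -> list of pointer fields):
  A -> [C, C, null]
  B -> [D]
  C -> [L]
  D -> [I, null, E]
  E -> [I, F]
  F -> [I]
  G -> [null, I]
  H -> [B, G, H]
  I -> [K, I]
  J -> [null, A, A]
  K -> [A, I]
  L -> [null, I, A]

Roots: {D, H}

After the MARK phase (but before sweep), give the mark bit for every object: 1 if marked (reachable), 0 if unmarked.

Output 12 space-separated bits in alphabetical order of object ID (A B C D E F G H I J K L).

Roots: D H
Mark D: refs=I null E, marked=D
Mark H: refs=B G H, marked=D H
Mark I: refs=K I, marked=D H I
Mark E: refs=I F, marked=D E H I
Mark B: refs=D, marked=B D E H I
Mark G: refs=null I, marked=B D E G H I
Mark K: refs=A I, marked=B D E G H I K
Mark F: refs=I, marked=B D E F G H I K
Mark A: refs=C C null, marked=A B D E F G H I K
Mark C: refs=L, marked=A B C D E F G H I K
Mark L: refs=null I A, marked=A B C D E F G H I K L
Unmarked (collected): J

Answer: 1 1 1 1 1 1 1 1 1 0 1 1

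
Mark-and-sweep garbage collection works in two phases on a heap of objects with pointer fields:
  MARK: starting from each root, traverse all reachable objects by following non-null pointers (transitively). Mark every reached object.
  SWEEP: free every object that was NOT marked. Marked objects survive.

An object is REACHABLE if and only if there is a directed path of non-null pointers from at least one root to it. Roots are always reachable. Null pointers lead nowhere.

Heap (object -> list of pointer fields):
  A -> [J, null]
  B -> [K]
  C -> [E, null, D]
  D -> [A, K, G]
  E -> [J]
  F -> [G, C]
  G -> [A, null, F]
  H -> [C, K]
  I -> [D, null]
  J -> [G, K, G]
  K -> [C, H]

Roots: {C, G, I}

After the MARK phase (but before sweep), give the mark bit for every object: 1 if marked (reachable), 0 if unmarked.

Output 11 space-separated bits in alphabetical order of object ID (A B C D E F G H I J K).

Roots: C G I
Mark C: refs=E null D, marked=C
Mark G: refs=A null F, marked=C G
Mark I: refs=D null, marked=C G I
Mark E: refs=J, marked=C E G I
Mark D: refs=A K G, marked=C D E G I
Mark A: refs=J null, marked=A C D E G I
Mark F: refs=G C, marked=A C D E F G I
Mark J: refs=G K G, marked=A C D E F G I J
Mark K: refs=C H, marked=A C D E F G I J K
Mark H: refs=C K, marked=A C D E F G H I J K
Unmarked (collected): B

Answer: 1 0 1 1 1 1 1 1 1 1 1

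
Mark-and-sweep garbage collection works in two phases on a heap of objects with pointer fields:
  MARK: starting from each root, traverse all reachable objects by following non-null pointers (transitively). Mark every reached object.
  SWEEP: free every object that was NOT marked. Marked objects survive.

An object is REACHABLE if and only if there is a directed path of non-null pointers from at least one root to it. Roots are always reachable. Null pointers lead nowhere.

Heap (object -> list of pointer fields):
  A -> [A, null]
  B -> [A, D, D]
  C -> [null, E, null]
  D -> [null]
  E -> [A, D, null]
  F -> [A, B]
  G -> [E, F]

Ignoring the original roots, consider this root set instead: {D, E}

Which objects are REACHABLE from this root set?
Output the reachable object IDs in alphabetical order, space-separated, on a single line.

Roots: D E
Mark D: refs=null, marked=D
Mark E: refs=A D null, marked=D E
Mark A: refs=A null, marked=A D E
Unmarked (collected): B C F G

Answer: A D E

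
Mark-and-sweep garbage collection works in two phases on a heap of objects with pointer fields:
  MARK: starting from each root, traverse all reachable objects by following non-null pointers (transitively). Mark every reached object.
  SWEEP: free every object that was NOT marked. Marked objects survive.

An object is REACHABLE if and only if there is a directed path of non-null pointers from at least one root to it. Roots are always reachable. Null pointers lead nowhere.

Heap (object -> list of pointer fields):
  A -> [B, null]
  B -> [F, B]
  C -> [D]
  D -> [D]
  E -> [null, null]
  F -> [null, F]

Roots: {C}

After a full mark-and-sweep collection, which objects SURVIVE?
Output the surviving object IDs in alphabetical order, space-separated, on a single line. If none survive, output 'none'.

Answer: C D

Derivation:
Roots: C
Mark C: refs=D, marked=C
Mark D: refs=D, marked=C D
Unmarked (collected): A B E F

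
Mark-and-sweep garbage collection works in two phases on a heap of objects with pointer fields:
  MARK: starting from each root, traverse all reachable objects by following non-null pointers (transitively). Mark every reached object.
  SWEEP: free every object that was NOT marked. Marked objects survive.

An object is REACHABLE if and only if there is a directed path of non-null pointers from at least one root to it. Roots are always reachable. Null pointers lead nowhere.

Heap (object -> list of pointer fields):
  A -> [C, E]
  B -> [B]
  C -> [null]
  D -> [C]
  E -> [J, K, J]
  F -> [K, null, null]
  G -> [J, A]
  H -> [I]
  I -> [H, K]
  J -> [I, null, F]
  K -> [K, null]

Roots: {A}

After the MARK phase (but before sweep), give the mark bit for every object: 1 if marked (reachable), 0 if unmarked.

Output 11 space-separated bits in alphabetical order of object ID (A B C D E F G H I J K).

Roots: A
Mark A: refs=C E, marked=A
Mark C: refs=null, marked=A C
Mark E: refs=J K J, marked=A C E
Mark J: refs=I null F, marked=A C E J
Mark K: refs=K null, marked=A C E J K
Mark I: refs=H K, marked=A C E I J K
Mark F: refs=K null null, marked=A C E F I J K
Mark H: refs=I, marked=A C E F H I J K
Unmarked (collected): B D G

Answer: 1 0 1 0 1 1 0 1 1 1 1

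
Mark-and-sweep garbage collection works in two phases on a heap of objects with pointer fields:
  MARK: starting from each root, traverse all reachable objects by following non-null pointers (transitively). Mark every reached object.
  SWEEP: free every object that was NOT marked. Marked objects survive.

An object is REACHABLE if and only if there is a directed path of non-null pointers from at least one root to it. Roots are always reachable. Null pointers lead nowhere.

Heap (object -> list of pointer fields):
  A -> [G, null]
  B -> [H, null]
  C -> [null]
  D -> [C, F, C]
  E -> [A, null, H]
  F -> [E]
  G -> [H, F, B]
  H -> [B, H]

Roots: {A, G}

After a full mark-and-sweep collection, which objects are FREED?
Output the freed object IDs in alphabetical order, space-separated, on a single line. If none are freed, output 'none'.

Roots: A G
Mark A: refs=G null, marked=A
Mark G: refs=H F B, marked=A G
Mark H: refs=B H, marked=A G H
Mark F: refs=E, marked=A F G H
Mark B: refs=H null, marked=A B F G H
Mark E: refs=A null H, marked=A B E F G H
Unmarked (collected): C D

Answer: C D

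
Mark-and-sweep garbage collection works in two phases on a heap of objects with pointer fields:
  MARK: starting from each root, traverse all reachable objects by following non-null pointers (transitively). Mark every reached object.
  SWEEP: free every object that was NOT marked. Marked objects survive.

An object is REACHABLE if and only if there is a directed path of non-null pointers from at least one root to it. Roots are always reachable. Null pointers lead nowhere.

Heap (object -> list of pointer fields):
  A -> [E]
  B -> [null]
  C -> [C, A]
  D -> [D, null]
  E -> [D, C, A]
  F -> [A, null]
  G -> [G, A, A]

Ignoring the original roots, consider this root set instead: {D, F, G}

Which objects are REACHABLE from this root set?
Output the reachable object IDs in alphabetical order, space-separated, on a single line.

Answer: A C D E F G

Derivation:
Roots: D F G
Mark D: refs=D null, marked=D
Mark F: refs=A null, marked=D F
Mark G: refs=G A A, marked=D F G
Mark A: refs=E, marked=A D F G
Mark E: refs=D C A, marked=A D E F G
Mark C: refs=C A, marked=A C D E F G
Unmarked (collected): B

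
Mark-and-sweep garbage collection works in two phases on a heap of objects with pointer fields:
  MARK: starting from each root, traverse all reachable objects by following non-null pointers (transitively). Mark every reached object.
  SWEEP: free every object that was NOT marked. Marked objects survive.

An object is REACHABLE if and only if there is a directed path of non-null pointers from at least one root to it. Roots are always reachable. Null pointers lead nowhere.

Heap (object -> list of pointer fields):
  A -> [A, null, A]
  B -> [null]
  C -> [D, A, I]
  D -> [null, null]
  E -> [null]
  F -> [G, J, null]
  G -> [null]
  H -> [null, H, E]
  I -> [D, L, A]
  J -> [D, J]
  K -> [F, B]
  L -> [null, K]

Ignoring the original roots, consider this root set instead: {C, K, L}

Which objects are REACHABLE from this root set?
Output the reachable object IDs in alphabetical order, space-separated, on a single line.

Roots: C K L
Mark C: refs=D A I, marked=C
Mark K: refs=F B, marked=C K
Mark L: refs=null K, marked=C K L
Mark D: refs=null null, marked=C D K L
Mark A: refs=A null A, marked=A C D K L
Mark I: refs=D L A, marked=A C D I K L
Mark F: refs=G J null, marked=A C D F I K L
Mark B: refs=null, marked=A B C D F I K L
Mark G: refs=null, marked=A B C D F G I K L
Mark J: refs=D J, marked=A B C D F G I J K L
Unmarked (collected): E H

Answer: A B C D F G I J K L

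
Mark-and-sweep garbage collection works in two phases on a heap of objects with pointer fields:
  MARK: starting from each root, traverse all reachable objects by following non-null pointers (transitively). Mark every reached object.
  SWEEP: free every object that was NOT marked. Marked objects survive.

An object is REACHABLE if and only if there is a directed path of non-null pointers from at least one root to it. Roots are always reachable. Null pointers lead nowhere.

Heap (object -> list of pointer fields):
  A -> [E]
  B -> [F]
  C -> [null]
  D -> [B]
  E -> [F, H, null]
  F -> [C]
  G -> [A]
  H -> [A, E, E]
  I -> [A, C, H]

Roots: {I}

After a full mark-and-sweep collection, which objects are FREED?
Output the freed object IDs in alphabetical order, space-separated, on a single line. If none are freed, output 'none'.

Roots: I
Mark I: refs=A C H, marked=I
Mark A: refs=E, marked=A I
Mark C: refs=null, marked=A C I
Mark H: refs=A E E, marked=A C H I
Mark E: refs=F H null, marked=A C E H I
Mark F: refs=C, marked=A C E F H I
Unmarked (collected): B D G

Answer: B D G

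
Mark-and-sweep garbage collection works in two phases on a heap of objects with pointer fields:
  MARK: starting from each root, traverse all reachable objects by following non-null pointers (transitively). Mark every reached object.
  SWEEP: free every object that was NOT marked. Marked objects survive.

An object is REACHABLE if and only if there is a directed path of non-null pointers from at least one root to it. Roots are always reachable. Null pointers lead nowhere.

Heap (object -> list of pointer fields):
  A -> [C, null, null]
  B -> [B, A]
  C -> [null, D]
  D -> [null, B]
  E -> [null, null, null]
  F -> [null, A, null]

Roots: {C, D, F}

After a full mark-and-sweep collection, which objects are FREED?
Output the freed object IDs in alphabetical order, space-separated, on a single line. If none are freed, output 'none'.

Answer: E

Derivation:
Roots: C D F
Mark C: refs=null D, marked=C
Mark D: refs=null B, marked=C D
Mark F: refs=null A null, marked=C D F
Mark B: refs=B A, marked=B C D F
Mark A: refs=C null null, marked=A B C D F
Unmarked (collected): E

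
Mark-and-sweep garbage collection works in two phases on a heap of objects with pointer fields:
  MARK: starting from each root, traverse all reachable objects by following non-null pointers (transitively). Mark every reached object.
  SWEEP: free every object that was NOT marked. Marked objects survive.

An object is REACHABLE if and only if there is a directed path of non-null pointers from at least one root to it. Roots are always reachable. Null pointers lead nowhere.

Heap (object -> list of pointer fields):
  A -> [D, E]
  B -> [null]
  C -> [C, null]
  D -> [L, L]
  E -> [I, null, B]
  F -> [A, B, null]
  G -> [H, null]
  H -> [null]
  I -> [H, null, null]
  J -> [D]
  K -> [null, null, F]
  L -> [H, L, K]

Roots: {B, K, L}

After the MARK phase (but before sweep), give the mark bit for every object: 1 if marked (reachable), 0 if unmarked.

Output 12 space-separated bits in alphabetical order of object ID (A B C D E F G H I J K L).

Answer: 1 1 0 1 1 1 0 1 1 0 1 1

Derivation:
Roots: B K L
Mark B: refs=null, marked=B
Mark K: refs=null null F, marked=B K
Mark L: refs=H L K, marked=B K L
Mark F: refs=A B null, marked=B F K L
Mark H: refs=null, marked=B F H K L
Mark A: refs=D E, marked=A B F H K L
Mark D: refs=L L, marked=A B D F H K L
Mark E: refs=I null B, marked=A B D E F H K L
Mark I: refs=H null null, marked=A B D E F H I K L
Unmarked (collected): C G J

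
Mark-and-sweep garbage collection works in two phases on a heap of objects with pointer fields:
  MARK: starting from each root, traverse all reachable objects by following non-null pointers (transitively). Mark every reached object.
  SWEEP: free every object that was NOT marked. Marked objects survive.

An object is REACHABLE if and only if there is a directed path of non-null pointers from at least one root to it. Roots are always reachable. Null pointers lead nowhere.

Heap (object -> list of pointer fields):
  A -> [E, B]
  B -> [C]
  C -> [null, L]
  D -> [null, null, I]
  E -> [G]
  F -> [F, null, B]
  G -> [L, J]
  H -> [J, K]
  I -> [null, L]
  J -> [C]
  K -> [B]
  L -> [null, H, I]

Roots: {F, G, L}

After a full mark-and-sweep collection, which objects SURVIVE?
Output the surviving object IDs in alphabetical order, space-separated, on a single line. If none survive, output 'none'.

Roots: F G L
Mark F: refs=F null B, marked=F
Mark G: refs=L J, marked=F G
Mark L: refs=null H I, marked=F G L
Mark B: refs=C, marked=B F G L
Mark J: refs=C, marked=B F G J L
Mark H: refs=J K, marked=B F G H J L
Mark I: refs=null L, marked=B F G H I J L
Mark C: refs=null L, marked=B C F G H I J L
Mark K: refs=B, marked=B C F G H I J K L
Unmarked (collected): A D E

Answer: B C F G H I J K L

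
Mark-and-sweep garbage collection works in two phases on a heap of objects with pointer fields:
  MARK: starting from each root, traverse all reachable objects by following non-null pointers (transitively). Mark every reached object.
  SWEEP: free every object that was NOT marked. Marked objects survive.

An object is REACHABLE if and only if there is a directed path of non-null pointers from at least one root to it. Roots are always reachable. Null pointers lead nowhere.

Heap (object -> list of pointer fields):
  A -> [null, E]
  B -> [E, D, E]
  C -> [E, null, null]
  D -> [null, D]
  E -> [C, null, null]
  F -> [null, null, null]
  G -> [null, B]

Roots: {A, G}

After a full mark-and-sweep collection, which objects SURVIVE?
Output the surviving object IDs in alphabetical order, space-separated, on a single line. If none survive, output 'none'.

Roots: A G
Mark A: refs=null E, marked=A
Mark G: refs=null B, marked=A G
Mark E: refs=C null null, marked=A E G
Mark B: refs=E D E, marked=A B E G
Mark C: refs=E null null, marked=A B C E G
Mark D: refs=null D, marked=A B C D E G
Unmarked (collected): F

Answer: A B C D E G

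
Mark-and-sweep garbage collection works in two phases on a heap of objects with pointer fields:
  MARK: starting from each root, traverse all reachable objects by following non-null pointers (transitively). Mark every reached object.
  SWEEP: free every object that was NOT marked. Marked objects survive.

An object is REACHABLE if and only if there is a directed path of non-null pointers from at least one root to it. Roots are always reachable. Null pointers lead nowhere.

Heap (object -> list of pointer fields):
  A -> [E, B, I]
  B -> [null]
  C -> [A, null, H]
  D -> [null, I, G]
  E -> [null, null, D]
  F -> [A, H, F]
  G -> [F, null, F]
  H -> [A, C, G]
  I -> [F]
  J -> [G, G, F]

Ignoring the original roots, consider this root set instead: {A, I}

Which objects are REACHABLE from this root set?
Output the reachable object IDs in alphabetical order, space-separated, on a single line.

Roots: A I
Mark A: refs=E B I, marked=A
Mark I: refs=F, marked=A I
Mark E: refs=null null D, marked=A E I
Mark B: refs=null, marked=A B E I
Mark F: refs=A H F, marked=A B E F I
Mark D: refs=null I G, marked=A B D E F I
Mark H: refs=A C G, marked=A B D E F H I
Mark G: refs=F null F, marked=A B D E F G H I
Mark C: refs=A null H, marked=A B C D E F G H I
Unmarked (collected): J

Answer: A B C D E F G H I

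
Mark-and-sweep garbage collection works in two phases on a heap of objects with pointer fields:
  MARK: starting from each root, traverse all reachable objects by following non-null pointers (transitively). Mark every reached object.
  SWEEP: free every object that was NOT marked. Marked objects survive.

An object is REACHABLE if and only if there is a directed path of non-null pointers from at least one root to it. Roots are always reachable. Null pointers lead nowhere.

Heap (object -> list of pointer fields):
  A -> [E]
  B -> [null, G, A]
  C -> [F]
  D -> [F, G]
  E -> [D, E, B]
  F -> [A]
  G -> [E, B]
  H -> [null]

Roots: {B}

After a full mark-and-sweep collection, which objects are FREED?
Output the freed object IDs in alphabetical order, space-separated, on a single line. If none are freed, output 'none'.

Roots: B
Mark B: refs=null G A, marked=B
Mark G: refs=E B, marked=B G
Mark A: refs=E, marked=A B G
Mark E: refs=D E B, marked=A B E G
Mark D: refs=F G, marked=A B D E G
Mark F: refs=A, marked=A B D E F G
Unmarked (collected): C H

Answer: C H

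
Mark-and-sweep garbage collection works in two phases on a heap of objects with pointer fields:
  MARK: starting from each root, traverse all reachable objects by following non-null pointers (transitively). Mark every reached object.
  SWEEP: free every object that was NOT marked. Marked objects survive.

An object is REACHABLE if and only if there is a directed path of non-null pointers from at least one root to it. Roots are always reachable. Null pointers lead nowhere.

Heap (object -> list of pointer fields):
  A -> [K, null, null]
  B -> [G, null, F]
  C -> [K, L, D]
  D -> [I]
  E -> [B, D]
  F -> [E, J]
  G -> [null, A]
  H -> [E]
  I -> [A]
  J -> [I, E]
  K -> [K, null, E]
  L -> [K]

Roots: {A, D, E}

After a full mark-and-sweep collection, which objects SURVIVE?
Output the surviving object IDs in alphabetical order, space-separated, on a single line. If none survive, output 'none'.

Roots: A D E
Mark A: refs=K null null, marked=A
Mark D: refs=I, marked=A D
Mark E: refs=B D, marked=A D E
Mark K: refs=K null E, marked=A D E K
Mark I: refs=A, marked=A D E I K
Mark B: refs=G null F, marked=A B D E I K
Mark G: refs=null A, marked=A B D E G I K
Mark F: refs=E J, marked=A B D E F G I K
Mark J: refs=I E, marked=A B D E F G I J K
Unmarked (collected): C H L

Answer: A B D E F G I J K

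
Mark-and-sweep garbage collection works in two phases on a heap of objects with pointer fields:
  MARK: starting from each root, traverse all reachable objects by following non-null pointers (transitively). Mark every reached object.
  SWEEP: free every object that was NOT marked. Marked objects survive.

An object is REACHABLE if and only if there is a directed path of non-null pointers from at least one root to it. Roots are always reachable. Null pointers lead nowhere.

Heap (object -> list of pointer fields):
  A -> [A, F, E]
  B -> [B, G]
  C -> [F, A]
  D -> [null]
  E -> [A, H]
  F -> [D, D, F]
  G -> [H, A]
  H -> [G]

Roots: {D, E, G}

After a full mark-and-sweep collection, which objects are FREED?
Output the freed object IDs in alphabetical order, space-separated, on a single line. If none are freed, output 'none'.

Answer: B C

Derivation:
Roots: D E G
Mark D: refs=null, marked=D
Mark E: refs=A H, marked=D E
Mark G: refs=H A, marked=D E G
Mark A: refs=A F E, marked=A D E G
Mark H: refs=G, marked=A D E G H
Mark F: refs=D D F, marked=A D E F G H
Unmarked (collected): B C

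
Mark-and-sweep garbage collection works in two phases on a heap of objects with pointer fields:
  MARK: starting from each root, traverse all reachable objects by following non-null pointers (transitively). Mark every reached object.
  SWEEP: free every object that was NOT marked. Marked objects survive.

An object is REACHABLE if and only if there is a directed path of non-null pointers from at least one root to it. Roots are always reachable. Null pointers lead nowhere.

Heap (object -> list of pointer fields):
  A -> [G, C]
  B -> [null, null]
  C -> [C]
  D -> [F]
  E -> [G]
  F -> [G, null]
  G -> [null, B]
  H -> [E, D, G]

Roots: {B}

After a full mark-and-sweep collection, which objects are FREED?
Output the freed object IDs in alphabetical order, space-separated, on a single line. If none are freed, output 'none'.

Roots: B
Mark B: refs=null null, marked=B
Unmarked (collected): A C D E F G H

Answer: A C D E F G H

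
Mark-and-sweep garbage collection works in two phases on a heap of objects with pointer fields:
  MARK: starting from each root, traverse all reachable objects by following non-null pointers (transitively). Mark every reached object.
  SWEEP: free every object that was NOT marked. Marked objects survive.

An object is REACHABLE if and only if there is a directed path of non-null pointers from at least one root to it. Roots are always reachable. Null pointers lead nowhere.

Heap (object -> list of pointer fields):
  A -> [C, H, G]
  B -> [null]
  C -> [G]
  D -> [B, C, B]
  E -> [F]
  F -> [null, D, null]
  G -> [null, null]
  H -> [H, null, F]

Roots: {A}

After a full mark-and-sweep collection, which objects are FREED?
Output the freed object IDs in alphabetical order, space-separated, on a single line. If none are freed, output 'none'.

Roots: A
Mark A: refs=C H G, marked=A
Mark C: refs=G, marked=A C
Mark H: refs=H null F, marked=A C H
Mark G: refs=null null, marked=A C G H
Mark F: refs=null D null, marked=A C F G H
Mark D: refs=B C B, marked=A C D F G H
Mark B: refs=null, marked=A B C D F G H
Unmarked (collected): E

Answer: E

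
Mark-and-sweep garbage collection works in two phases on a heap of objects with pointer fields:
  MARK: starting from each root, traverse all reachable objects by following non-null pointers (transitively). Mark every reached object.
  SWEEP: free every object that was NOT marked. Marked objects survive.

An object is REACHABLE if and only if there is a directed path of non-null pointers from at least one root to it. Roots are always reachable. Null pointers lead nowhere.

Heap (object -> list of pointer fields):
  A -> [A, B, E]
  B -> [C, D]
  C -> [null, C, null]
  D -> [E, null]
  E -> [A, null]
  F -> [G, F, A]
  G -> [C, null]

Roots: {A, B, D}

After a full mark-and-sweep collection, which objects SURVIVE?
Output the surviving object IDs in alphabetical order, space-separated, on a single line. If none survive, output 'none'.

Roots: A B D
Mark A: refs=A B E, marked=A
Mark B: refs=C D, marked=A B
Mark D: refs=E null, marked=A B D
Mark E: refs=A null, marked=A B D E
Mark C: refs=null C null, marked=A B C D E
Unmarked (collected): F G

Answer: A B C D E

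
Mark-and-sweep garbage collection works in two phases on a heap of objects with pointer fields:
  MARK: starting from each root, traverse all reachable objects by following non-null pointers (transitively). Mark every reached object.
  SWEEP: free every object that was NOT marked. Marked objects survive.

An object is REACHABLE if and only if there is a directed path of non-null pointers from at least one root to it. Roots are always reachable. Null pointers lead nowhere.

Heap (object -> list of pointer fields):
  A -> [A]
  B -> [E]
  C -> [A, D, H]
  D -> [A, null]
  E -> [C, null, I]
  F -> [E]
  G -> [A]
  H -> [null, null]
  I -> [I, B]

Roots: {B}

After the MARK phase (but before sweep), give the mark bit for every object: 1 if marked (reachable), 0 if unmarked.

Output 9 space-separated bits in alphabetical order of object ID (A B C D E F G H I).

Roots: B
Mark B: refs=E, marked=B
Mark E: refs=C null I, marked=B E
Mark C: refs=A D H, marked=B C E
Mark I: refs=I B, marked=B C E I
Mark A: refs=A, marked=A B C E I
Mark D: refs=A null, marked=A B C D E I
Mark H: refs=null null, marked=A B C D E H I
Unmarked (collected): F G

Answer: 1 1 1 1 1 0 0 1 1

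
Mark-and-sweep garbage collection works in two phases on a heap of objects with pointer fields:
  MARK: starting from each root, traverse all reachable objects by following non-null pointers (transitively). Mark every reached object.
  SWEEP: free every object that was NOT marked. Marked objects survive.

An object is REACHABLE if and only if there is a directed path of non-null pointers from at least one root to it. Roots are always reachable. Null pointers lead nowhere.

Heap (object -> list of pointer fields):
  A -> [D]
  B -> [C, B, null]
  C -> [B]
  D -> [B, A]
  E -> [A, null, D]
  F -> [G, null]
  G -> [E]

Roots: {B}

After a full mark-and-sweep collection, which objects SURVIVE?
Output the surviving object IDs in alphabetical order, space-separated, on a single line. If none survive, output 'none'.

Roots: B
Mark B: refs=C B null, marked=B
Mark C: refs=B, marked=B C
Unmarked (collected): A D E F G

Answer: B C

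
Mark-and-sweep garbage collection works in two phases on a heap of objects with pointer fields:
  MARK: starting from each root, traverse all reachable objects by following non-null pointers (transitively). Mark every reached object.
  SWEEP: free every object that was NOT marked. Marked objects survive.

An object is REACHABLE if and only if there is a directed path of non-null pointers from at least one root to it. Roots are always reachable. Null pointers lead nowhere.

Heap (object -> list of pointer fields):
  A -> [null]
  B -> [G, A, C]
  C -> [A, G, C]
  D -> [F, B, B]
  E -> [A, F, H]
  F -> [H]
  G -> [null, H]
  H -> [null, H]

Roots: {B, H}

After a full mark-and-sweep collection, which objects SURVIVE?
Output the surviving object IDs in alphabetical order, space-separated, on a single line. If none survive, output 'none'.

Roots: B H
Mark B: refs=G A C, marked=B
Mark H: refs=null H, marked=B H
Mark G: refs=null H, marked=B G H
Mark A: refs=null, marked=A B G H
Mark C: refs=A G C, marked=A B C G H
Unmarked (collected): D E F

Answer: A B C G H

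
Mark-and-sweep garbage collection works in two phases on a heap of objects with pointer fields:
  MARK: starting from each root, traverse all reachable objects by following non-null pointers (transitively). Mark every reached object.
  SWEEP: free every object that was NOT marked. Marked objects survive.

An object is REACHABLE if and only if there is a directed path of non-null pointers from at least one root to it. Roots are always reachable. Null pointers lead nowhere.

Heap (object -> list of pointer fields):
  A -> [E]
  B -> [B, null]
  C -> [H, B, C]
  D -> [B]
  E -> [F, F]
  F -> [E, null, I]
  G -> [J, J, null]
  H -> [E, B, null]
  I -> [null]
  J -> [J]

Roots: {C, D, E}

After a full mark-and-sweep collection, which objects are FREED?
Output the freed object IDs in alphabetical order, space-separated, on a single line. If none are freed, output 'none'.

Roots: C D E
Mark C: refs=H B C, marked=C
Mark D: refs=B, marked=C D
Mark E: refs=F F, marked=C D E
Mark H: refs=E B null, marked=C D E H
Mark B: refs=B null, marked=B C D E H
Mark F: refs=E null I, marked=B C D E F H
Mark I: refs=null, marked=B C D E F H I
Unmarked (collected): A G J

Answer: A G J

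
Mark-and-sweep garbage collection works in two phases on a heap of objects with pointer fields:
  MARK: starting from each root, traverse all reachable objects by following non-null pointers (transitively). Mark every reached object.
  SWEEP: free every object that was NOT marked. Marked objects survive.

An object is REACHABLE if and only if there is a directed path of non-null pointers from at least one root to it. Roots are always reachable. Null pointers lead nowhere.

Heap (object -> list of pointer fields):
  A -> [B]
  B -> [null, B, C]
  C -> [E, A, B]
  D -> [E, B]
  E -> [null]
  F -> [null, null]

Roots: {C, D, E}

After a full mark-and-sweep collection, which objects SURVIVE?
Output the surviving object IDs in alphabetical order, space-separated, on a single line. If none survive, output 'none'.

Answer: A B C D E

Derivation:
Roots: C D E
Mark C: refs=E A B, marked=C
Mark D: refs=E B, marked=C D
Mark E: refs=null, marked=C D E
Mark A: refs=B, marked=A C D E
Mark B: refs=null B C, marked=A B C D E
Unmarked (collected): F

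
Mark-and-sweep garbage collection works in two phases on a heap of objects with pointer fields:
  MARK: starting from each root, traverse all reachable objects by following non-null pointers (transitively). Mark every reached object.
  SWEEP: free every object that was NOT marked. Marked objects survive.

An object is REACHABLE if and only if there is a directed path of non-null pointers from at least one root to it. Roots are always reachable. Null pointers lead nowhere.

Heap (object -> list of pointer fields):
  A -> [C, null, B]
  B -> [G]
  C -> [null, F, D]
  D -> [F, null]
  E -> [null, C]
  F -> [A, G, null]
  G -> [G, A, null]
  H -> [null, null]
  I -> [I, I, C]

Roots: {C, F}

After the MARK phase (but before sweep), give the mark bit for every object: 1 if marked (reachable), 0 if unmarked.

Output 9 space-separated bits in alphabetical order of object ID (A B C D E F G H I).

Answer: 1 1 1 1 0 1 1 0 0

Derivation:
Roots: C F
Mark C: refs=null F D, marked=C
Mark F: refs=A G null, marked=C F
Mark D: refs=F null, marked=C D F
Mark A: refs=C null B, marked=A C D F
Mark G: refs=G A null, marked=A C D F G
Mark B: refs=G, marked=A B C D F G
Unmarked (collected): E H I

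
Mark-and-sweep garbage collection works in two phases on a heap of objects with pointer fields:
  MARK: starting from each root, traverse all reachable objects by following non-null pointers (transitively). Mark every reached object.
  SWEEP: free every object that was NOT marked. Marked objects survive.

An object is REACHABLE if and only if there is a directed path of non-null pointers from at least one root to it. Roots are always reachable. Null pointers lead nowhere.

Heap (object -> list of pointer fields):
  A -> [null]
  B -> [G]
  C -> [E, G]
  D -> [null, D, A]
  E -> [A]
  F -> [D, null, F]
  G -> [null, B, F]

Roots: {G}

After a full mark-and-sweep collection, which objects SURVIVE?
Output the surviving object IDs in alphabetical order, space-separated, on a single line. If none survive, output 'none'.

Roots: G
Mark G: refs=null B F, marked=G
Mark B: refs=G, marked=B G
Mark F: refs=D null F, marked=B F G
Mark D: refs=null D A, marked=B D F G
Mark A: refs=null, marked=A B D F G
Unmarked (collected): C E

Answer: A B D F G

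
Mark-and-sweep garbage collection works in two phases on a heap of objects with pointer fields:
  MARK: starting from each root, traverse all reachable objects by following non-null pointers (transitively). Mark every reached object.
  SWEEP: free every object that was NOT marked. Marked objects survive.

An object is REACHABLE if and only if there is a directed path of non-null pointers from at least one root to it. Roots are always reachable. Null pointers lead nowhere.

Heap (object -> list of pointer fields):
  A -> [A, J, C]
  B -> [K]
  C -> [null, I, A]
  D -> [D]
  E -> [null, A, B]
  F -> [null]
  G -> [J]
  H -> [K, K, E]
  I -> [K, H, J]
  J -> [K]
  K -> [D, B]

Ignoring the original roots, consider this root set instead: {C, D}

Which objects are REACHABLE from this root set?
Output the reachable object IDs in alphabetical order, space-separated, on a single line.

Roots: C D
Mark C: refs=null I A, marked=C
Mark D: refs=D, marked=C D
Mark I: refs=K H J, marked=C D I
Mark A: refs=A J C, marked=A C D I
Mark K: refs=D B, marked=A C D I K
Mark H: refs=K K E, marked=A C D H I K
Mark J: refs=K, marked=A C D H I J K
Mark B: refs=K, marked=A B C D H I J K
Mark E: refs=null A B, marked=A B C D E H I J K
Unmarked (collected): F G

Answer: A B C D E H I J K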